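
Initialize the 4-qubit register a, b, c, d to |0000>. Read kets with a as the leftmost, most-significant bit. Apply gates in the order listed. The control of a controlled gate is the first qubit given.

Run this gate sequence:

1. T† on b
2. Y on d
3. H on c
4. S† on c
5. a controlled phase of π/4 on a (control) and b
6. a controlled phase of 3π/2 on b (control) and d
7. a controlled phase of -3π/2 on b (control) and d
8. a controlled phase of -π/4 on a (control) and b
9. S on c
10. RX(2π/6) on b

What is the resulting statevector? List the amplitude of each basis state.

The final amplitudes are sqrt(6)*I/4 on |0001>, sqrt(6)*I/4 on |0011>, sqrt(2)/4 on |0101>, sqrt(2)/4 on |0111>, and 0 on every other basis state. Key observation: steps 4-9 multiply out to the identity, so the circuit reduces to the remaining gates.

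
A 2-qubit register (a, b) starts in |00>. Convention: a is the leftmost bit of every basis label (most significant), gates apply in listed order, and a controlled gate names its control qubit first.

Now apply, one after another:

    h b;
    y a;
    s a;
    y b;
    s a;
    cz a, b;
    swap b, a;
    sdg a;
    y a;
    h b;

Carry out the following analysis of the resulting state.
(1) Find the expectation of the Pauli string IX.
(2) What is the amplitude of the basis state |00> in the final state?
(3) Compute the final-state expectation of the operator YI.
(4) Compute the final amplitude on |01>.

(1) The expectation value of IX is -1.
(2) The final state's coefficient on |00> equals 1/2.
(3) The expectation value of YI is -1.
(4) |01> carries amplitude -1/2 in the final state.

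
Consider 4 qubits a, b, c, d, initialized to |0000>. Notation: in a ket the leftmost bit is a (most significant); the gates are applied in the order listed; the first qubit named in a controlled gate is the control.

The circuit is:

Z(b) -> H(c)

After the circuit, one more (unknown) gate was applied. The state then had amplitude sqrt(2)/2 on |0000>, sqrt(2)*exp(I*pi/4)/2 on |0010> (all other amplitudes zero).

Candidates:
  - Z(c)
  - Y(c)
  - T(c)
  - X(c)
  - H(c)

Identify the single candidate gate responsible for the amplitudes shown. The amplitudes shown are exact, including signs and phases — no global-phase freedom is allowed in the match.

It was T(c) that produced the state shown.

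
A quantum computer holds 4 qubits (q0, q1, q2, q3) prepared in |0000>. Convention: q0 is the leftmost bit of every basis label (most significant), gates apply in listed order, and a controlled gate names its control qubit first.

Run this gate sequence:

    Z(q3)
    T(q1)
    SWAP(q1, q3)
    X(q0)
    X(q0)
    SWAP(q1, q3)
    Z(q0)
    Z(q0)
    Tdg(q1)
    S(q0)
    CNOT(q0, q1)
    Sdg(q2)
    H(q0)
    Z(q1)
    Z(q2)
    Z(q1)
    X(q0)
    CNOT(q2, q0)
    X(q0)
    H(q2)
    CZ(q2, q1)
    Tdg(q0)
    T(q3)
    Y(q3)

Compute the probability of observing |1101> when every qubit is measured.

A full measurement returns |1101> with probability 0. Key observation: gates 3-6 undo each other exactly, leaving only the rest of the circuit to track.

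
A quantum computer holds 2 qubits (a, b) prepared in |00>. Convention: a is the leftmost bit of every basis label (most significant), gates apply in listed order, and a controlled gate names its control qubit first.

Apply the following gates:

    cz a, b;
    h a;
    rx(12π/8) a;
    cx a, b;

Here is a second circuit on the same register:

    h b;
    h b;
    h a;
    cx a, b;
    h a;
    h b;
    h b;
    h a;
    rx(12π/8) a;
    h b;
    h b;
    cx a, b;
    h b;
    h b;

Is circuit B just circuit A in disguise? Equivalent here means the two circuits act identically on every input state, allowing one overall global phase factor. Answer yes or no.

No, they are not equivalent — no single phase factor reconciles the two unitaries.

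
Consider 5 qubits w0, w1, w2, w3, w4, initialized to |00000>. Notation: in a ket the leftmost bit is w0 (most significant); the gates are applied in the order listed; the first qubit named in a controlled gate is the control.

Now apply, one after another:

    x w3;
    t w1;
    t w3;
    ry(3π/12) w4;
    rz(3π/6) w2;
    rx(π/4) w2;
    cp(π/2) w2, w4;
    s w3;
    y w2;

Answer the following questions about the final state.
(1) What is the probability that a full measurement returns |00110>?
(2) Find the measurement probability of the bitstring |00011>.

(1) A full measurement returns |00110> with probability sqrt(2)/4 + 3/8.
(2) Outcome |00011> occurs with probability 3/8 - sqrt(2)/4.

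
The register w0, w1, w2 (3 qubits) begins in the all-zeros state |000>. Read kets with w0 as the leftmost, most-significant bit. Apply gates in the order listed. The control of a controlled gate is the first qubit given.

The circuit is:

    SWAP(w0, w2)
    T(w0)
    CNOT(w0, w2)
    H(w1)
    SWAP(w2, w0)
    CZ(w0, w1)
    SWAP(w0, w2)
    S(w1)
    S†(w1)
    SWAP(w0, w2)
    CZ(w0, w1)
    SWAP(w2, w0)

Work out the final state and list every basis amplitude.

After the circuit, the state carries amplitude sqrt(2)/2 on |000>, sqrt(2)/2 on |010>, and 0 on every other basis state. Key observation: gates 5-12 undo each other exactly, leaving only the rest of the circuit to track.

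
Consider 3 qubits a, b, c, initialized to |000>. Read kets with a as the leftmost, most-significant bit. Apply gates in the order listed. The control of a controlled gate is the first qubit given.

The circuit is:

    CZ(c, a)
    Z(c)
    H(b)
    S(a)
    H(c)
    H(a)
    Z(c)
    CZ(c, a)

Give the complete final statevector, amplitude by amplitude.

The resulting statevector has amplitude sqrt(2)/4 on |000>, -sqrt(2)/4 on |001>, sqrt(2)/4 on |010>, -sqrt(2)/4 on |011>, sqrt(2)/4 on |100>, sqrt(2)/4 on |101>, sqrt(2)/4 on |110>, sqrt(2)/4 on |111>.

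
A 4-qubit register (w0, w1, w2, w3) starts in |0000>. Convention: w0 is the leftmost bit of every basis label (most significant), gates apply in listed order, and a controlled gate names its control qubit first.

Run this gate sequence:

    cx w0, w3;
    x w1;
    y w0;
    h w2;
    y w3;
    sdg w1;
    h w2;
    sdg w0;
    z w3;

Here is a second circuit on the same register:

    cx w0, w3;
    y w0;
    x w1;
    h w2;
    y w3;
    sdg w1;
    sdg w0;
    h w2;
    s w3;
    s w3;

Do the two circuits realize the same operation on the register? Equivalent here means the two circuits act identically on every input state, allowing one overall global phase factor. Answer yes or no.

Yes, they are equivalent — the unitaries differ by at most a global phase.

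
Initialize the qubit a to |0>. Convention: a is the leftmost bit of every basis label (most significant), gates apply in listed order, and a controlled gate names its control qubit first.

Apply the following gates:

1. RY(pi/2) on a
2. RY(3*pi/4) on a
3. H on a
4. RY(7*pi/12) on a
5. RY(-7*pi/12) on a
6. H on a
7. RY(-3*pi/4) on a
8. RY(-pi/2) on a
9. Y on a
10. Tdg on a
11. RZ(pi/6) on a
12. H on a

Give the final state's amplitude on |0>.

The amplitude on |0> is sqrt(2)*exp(I*pi/3)/2. Key observation: the block from step 1 through step 8 cancels to the identity and can be dropped.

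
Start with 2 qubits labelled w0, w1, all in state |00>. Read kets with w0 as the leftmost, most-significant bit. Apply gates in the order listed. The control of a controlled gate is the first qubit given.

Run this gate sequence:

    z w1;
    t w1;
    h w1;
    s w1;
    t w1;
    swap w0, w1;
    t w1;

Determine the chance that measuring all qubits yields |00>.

Outcome |00> occurs with probability 1/2.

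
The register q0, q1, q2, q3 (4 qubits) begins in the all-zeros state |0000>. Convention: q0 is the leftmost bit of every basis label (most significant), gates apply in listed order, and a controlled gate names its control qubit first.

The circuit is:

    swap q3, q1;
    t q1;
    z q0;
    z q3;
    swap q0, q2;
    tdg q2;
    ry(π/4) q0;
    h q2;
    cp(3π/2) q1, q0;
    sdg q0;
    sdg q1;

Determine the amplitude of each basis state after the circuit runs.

The resulting statevector has amplitude sqrt(2*sqrt(2) + 4)/4 on |0000>, sqrt(2*sqrt(2) + 4)/4 on |0010>, -I*sqrt(4 - 2*sqrt(2))/4 on |1000>, -I*sqrt(4 - 2*sqrt(2))/4 on |1010>, and 0 on every other basis state.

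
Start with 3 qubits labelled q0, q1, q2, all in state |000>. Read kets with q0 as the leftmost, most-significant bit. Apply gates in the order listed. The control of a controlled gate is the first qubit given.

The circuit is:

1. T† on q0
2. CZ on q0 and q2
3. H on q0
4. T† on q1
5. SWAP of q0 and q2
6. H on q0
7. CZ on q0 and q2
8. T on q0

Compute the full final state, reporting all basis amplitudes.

The resulting statevector has amplitude 1/2 on |000>, 1/2 on |001>, 0 on |010>, 0 on |011>, exp(I*pi/4)/2 on |100>, -exp(I*pi/4)/2 on |101>, 0 on |110>, 0 on |111>.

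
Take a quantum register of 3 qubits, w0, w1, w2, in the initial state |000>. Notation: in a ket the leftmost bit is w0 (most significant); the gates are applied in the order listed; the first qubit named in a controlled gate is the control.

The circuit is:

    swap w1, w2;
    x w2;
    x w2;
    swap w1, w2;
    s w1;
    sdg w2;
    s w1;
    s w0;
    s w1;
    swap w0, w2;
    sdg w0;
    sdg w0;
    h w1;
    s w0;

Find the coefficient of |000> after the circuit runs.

|000> carries amplitude sqrt(2)/2 in the final state. Key observation: gates 1-4 undo each other exactly, leaving only the rest of the circuit to track.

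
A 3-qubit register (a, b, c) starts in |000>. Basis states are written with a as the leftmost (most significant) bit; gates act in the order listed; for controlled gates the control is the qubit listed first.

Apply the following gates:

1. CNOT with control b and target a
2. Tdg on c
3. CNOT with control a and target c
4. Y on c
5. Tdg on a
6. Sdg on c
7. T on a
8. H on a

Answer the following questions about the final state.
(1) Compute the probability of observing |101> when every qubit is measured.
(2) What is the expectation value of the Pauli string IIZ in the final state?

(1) A full measurement returns |101> with probability 1/2.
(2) The observable IIZ averages to -1.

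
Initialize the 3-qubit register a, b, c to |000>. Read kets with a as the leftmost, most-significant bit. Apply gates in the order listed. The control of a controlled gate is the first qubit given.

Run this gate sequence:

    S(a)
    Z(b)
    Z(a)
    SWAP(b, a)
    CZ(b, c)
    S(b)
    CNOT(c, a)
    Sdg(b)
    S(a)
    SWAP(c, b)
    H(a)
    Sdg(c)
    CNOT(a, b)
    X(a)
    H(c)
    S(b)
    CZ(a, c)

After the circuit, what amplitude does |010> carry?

The amplitude on |010> is I/2.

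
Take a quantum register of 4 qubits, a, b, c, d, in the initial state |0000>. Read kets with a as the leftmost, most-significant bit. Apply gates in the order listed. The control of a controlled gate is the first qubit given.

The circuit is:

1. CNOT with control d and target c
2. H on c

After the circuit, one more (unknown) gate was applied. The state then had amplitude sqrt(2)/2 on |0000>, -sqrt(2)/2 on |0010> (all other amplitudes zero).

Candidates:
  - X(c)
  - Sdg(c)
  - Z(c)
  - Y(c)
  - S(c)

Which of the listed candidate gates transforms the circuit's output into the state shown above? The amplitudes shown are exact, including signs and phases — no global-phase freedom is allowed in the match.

It was Z(c) that produced the state shown.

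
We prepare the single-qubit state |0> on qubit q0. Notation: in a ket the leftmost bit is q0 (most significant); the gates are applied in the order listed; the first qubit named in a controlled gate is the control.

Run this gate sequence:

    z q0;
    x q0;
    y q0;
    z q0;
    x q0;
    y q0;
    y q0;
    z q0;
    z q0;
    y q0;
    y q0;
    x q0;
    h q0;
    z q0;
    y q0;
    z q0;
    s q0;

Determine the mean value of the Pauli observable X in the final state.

In the final state, X has expectation 0. Key observation: the block from step 5 through step 12 cancels to the identity and can be dropped.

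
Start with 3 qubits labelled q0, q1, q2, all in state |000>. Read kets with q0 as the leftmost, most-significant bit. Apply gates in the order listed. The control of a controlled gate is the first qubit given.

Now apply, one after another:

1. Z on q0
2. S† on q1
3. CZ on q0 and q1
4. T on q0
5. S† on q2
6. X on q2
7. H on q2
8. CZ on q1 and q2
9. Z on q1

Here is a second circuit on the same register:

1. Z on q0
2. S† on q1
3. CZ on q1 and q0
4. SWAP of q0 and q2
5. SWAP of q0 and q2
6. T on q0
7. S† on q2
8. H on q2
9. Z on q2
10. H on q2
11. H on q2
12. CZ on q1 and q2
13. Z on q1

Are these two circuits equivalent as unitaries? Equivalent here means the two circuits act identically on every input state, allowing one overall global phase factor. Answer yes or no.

Yes: on every input state the two circuits agree up to one overall phase factor.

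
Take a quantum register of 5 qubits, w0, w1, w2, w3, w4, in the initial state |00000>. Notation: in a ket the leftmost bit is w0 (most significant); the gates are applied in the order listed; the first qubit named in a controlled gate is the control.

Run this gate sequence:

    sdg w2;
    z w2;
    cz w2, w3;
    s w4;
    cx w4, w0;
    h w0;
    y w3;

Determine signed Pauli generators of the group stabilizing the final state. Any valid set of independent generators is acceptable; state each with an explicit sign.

The final state is stabilized by the group generated by +XIIII, +IZIII, +IIZII, -IIIZI, +IIIIZ; other independent generating sets are equally valid.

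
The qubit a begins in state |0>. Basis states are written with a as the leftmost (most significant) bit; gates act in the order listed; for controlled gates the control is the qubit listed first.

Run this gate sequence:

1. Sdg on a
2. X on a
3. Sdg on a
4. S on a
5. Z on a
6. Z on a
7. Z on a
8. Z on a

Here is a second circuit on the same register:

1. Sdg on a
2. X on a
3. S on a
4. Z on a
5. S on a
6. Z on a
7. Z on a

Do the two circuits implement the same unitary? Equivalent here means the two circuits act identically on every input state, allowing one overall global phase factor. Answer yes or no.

Yes: on every input state the two circuits agree up to one overall phase factor.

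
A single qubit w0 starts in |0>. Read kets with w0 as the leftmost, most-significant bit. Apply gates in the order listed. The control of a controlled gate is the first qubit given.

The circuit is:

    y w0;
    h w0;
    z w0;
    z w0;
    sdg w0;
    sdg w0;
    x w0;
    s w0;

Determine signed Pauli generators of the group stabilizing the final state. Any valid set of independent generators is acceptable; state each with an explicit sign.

One valid set of independent stabilizer generators is +Y (any independent generating set of the same group is equally correct).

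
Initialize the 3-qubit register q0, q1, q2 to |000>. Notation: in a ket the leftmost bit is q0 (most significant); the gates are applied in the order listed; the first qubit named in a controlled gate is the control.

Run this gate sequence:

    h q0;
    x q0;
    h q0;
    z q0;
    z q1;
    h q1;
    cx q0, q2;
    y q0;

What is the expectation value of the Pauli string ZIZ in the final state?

In the final state, ZIZ has expectation -1. Key observation: the block from step 1 through step 4 cancels to the identity and can be dropped.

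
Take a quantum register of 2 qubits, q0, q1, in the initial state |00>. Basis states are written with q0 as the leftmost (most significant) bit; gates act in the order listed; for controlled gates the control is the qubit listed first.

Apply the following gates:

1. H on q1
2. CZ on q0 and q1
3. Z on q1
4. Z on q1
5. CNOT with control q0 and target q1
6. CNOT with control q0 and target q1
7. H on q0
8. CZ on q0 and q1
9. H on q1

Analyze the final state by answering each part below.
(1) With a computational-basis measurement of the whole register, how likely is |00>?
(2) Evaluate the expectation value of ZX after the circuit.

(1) A full measurement returns |00> with probability 1/2.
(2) The observable ZX averages to 0.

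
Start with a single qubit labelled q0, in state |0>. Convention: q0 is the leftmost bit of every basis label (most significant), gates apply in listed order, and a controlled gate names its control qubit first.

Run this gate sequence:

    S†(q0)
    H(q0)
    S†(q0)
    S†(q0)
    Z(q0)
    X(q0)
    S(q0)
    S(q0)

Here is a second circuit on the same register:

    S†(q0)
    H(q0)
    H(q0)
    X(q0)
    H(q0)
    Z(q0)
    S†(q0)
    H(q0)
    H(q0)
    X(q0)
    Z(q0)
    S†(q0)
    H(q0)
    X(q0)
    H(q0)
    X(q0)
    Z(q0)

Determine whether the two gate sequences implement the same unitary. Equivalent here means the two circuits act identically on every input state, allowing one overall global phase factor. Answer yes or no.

No — the two circuits implement different unitaries, even allowing a global phase.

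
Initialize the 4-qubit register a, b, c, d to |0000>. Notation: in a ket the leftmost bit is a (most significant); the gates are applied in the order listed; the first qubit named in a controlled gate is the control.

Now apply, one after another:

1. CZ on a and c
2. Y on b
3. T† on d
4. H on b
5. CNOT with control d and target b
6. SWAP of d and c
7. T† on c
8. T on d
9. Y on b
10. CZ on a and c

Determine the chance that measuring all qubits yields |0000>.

A full measurement returns |0000> with probability 1/2.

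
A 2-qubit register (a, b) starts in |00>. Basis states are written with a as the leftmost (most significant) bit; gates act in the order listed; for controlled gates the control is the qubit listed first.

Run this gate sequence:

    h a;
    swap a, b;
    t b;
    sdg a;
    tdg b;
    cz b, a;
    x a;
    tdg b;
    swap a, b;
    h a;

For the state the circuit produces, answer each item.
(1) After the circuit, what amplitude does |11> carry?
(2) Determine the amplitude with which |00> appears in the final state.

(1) |11> carries amplitude 1/2 + exp(3*I*pi/4)/2 in the final state.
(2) The amplitude on |00> is 0.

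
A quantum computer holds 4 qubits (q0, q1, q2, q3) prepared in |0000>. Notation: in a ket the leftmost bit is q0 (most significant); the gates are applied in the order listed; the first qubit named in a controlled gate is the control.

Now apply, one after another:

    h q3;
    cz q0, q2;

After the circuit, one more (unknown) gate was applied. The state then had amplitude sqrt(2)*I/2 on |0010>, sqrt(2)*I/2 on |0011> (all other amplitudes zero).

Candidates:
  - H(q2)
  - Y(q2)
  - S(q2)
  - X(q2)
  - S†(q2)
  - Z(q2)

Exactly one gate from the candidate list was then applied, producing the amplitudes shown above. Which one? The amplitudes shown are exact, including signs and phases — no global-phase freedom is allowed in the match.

The applied gate was Y(q2).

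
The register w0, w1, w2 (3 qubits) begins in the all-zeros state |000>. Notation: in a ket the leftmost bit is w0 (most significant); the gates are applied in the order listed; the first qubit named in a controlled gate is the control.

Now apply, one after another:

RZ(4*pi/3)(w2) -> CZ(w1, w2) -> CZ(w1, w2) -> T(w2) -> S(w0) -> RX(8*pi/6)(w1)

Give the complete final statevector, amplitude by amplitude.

The final amplitudes are exp(I*pi/3)/2 on |000>, sqrt(3)*exp(5*I*pi/6)/2 on |010>, and 0 on every other basis state.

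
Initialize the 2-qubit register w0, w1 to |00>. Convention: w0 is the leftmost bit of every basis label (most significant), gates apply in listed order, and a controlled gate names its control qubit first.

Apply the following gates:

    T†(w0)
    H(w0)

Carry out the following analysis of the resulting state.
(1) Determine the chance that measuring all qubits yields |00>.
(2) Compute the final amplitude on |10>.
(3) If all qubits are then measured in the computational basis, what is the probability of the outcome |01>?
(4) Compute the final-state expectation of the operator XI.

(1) The probability of measuring |00> is 1/2.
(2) |10> carries amplitude sqrt(2)/2 in the final state.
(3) Outcome |01> occurs with probability 0.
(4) In the final state, XI has expectation 1.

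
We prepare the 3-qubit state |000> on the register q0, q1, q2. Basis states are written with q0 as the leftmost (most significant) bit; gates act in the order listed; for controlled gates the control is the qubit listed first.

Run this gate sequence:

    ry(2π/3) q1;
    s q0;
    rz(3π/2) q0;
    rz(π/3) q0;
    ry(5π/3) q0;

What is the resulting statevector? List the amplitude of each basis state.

The resulting statevector has amplitude sqrt(3)*exp(I*pi/12)/4 on |000>, 0 on |001>, 3*exp(I*pi/12)/4 on |010>, 0 on |011>, -exp(I*pi/12)/4 on |100>, 0 on |101>, -sqrt(3)*exp(I*pi/12)/4 on |110>, 0 on |111>.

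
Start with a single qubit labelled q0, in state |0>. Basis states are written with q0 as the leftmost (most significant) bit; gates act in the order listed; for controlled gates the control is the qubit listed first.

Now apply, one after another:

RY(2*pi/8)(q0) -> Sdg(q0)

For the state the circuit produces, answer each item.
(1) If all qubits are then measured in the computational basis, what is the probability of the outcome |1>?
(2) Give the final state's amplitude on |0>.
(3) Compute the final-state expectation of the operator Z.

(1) A full measurement returns |1> with probability 1/2 - sqrt(2)/4.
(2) The final state's coefficient on |0> equals sqrt(sqrt(2) + 2)/2.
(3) The expectation value of Z is sqrt(2)/2.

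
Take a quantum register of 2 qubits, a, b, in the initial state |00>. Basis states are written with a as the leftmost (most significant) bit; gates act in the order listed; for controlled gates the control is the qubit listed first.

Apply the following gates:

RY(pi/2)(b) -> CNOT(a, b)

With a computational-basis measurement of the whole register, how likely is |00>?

Outcome |00> occurs with probability 1/2.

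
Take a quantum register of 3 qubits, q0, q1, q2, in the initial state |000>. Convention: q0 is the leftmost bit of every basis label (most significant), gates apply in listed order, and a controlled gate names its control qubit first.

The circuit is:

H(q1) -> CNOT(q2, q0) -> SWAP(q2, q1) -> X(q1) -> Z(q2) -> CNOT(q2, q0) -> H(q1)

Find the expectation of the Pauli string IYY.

The observable IYY averages to 0.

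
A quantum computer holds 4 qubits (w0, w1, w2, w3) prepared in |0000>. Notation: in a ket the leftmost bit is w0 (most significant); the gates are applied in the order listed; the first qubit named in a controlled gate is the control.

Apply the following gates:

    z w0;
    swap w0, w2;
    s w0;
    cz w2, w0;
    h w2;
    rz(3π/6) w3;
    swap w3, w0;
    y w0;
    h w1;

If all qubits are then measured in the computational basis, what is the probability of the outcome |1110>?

The probability of measuring |1110> is 1/4.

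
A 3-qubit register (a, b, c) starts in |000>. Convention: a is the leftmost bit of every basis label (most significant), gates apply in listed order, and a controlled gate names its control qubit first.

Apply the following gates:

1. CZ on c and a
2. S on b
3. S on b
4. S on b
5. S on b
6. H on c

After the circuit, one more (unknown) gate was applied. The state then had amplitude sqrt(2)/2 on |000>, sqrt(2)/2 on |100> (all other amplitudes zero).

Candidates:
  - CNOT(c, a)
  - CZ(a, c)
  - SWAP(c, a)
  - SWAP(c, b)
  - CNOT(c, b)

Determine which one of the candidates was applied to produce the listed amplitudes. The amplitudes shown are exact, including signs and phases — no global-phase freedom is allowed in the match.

The unique candidate consistent with the amplitudes is SWAP(c, a). Key observation: the block from step 2 through step 5 cancels to the identity and can be dropped.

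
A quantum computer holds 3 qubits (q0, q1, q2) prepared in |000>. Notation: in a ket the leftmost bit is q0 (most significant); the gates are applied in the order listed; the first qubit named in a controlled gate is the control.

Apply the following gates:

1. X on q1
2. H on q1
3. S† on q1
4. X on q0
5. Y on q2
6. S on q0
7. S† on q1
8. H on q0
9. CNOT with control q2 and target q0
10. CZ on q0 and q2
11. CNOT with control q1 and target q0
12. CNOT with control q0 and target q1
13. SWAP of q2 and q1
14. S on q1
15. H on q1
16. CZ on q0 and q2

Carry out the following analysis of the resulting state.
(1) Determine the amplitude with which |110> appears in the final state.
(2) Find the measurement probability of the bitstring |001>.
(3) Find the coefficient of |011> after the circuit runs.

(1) The amplitude on |110> is -sqrt(2)*I/4.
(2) A full measurement returns |001> with probability 1/8.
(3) |011> carries amplitude -sqrt(2)*I/4 in the final state.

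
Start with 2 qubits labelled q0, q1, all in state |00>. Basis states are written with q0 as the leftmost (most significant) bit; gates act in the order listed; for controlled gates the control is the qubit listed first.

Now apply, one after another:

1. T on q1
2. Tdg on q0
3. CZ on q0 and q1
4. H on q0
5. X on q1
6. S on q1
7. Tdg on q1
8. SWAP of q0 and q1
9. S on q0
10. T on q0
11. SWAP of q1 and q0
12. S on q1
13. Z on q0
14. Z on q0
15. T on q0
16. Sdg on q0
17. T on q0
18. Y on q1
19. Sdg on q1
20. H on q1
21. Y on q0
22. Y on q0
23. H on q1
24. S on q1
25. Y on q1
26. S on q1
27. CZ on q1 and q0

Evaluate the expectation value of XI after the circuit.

The observable XI averages to -1.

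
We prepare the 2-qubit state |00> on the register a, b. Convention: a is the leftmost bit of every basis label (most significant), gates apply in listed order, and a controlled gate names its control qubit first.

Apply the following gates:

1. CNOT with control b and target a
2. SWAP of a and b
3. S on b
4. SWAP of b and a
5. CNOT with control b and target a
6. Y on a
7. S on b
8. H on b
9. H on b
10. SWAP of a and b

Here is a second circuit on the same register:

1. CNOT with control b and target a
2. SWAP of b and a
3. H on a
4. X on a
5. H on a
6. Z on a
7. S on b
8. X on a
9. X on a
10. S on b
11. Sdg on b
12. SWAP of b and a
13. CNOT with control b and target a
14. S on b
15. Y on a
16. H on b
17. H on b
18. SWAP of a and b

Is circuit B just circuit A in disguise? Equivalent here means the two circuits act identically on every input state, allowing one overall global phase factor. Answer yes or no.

Yes — the two circuits implement the same unitary up to a global phase.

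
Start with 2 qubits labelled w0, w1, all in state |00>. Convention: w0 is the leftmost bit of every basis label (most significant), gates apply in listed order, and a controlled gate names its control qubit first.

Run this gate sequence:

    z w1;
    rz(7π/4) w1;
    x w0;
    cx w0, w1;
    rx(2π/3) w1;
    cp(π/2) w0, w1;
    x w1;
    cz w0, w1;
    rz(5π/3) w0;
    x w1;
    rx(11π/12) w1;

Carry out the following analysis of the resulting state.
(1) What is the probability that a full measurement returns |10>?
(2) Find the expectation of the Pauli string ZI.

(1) A full measurement returns |10> with probability -sqrt(6)/16 - sqrt(2)/16 + 1/2.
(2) The expectation value of ZI is -1.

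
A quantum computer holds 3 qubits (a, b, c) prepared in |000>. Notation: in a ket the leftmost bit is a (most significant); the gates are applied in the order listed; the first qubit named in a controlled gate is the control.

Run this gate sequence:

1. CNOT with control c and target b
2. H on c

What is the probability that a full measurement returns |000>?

Outcome |000> occurs with probability 1/2.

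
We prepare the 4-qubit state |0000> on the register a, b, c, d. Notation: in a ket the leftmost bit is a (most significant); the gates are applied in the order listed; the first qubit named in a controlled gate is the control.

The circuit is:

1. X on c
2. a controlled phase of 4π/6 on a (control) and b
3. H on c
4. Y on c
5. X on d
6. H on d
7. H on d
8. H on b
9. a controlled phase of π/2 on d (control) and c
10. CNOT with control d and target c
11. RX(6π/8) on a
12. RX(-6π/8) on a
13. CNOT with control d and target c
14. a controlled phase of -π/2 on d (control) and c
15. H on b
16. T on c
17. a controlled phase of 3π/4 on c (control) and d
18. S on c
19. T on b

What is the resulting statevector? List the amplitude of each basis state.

The final amplitudes are sqrt(2)*I/2 on |0001>, sqrt(2)/2 on |0011>, and 0 on every other basis state. Key observation: the block from step 8 through step 15 cancels to the identity and can be dropped.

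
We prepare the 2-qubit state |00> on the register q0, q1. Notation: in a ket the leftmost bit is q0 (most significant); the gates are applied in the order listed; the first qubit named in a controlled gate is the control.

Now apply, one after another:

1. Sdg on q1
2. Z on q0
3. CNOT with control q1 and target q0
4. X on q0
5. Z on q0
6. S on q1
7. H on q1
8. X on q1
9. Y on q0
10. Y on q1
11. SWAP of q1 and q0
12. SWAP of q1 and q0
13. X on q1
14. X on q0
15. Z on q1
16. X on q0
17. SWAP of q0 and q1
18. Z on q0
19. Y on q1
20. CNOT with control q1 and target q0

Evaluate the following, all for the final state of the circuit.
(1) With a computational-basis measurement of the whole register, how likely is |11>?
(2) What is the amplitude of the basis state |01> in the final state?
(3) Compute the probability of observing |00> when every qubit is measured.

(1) The probability of measuring |11> is 1/2.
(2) |01> carries amplitude sqrt(2)*I/2 in the final state.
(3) Outcome |00> occurs with probability 0.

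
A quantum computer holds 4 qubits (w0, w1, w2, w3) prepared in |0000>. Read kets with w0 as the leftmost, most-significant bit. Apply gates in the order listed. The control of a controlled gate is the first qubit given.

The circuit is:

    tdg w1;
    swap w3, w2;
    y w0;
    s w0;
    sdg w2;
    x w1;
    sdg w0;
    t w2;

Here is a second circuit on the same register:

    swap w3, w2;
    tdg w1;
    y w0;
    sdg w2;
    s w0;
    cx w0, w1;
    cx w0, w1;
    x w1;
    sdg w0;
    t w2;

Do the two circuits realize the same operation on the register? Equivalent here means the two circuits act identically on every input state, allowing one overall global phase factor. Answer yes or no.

Yes: on every input state the two circuits agree up to one overall phase factor.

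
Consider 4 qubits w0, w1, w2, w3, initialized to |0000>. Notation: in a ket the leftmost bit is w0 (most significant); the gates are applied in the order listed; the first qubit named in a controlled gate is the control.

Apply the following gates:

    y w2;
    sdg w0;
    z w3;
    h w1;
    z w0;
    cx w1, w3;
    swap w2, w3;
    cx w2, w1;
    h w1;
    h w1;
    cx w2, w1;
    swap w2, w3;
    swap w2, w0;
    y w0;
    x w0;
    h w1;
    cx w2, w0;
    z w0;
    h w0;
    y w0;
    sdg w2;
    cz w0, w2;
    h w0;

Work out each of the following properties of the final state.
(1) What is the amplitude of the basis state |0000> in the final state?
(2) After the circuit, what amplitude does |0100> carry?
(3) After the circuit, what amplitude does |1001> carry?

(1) The final state's coefficient on |0000> equals -I/2. Key observation: gates 7-12 undo each other exactly, leaving only the rest of the circuit to track.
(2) |0100> carries amplitude -I/2 in the final state.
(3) The amplitude on |1001> is 0.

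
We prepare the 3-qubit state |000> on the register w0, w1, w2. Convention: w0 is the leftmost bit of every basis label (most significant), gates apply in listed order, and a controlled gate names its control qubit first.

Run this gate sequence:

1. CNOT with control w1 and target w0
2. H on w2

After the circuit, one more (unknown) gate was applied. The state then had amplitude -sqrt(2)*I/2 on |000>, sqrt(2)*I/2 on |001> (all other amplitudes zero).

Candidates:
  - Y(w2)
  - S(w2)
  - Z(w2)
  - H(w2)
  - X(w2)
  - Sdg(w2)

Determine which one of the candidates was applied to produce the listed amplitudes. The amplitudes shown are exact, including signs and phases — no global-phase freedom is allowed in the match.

The applied gate was Y(w2).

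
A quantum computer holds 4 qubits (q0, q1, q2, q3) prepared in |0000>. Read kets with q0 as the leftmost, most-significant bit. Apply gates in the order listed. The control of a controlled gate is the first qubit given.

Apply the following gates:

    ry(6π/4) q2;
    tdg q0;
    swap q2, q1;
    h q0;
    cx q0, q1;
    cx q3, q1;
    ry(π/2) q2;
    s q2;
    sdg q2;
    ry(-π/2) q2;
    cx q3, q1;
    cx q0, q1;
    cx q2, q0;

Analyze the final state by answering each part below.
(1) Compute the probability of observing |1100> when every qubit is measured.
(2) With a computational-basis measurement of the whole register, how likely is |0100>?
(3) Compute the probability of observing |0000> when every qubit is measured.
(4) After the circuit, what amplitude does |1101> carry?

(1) The probability of measuring |1100> is 1/4. Key observation: the block from step 5 through step 12 cancels to the identity and can be dropped.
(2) The probability of measuring |0100> is 1/4.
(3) Outcome |0000> occurs with probability 1/4.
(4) The amplitude on |1101> is 0.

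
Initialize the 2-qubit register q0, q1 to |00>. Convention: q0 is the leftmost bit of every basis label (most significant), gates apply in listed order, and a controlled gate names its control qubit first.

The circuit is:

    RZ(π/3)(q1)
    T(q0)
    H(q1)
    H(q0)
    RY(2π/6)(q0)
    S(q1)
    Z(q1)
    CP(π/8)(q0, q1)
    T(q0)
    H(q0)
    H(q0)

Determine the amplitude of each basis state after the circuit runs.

The resulting statevector has amplitude (1 - sqrt(3))*exp(5*I*pi/6)/4 on |00>, (1 - sqrt(3))*exp(I*pi/3)/4 on |01>, exp(I*pi/12)/4 + sqrt(3)*exp(I*pi/12)/4 on |10>, (-sqrt(3) - 1)*exp(17*I*pi/24)/4 on |11>. Key observation: steps 10-11 multiply out to the identity, so the circuit reduces to the remaining gates.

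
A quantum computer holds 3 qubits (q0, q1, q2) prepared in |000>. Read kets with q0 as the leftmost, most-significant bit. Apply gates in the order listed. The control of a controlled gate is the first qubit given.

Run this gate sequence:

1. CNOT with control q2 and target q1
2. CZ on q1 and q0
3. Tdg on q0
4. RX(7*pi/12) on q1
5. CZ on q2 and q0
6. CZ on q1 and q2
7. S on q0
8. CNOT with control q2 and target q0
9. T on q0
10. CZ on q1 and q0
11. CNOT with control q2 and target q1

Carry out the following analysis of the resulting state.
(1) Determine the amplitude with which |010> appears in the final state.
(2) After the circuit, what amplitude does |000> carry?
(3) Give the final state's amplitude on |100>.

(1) The amplitude on |010> is -I*sqrt(sqrt(2) + 2)/4 - I*sqrt(6 - 3*sqrt(2))/4.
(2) The final state's coefficient on |000> equals -sqrt(2 - sqrt(2))/4 + sqrt(3*sqrt(2) + 6)/4.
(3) The final state's coefficient on |100> equals 0.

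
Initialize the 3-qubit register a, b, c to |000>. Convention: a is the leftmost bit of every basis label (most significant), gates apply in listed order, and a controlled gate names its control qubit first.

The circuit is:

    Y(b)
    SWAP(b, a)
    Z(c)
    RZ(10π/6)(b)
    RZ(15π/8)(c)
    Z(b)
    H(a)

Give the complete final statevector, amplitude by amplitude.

The resulting statevector has amplitude sqrt(2)*exp(35*I*pi/48)/2 on |000>, -sqrt(2)*exp(35*I*pi/48)/2 on |100>, and 0 on every other basis state.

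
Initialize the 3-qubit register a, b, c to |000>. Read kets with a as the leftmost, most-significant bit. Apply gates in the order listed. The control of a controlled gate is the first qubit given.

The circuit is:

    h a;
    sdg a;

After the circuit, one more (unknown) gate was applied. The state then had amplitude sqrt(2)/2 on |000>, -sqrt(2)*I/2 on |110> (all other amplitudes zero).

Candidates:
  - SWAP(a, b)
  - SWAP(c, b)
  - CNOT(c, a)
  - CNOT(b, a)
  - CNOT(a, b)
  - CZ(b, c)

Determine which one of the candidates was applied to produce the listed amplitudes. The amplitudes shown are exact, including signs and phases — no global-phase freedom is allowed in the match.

It was CNOT(a, b) that produced the state shown.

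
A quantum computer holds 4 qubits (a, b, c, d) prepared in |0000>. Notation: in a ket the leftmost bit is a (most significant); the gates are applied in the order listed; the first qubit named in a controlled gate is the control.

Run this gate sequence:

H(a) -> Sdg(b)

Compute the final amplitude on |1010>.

The final state's coefficient on |1010> equals 0.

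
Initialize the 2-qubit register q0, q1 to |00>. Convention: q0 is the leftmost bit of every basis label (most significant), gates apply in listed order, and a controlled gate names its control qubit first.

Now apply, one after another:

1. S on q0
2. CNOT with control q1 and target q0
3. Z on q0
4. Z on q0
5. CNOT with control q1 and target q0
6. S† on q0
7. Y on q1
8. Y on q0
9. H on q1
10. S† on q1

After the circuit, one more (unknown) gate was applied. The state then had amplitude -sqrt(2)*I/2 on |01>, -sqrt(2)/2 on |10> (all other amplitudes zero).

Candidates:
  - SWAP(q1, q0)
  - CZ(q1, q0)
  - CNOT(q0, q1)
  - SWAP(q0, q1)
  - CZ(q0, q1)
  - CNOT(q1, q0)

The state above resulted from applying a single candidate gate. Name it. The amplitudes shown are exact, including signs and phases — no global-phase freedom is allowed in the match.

The applied gate was CNOT(q1, q0). Key observation: the block from step 1 through step 6 cancels to the identity and can be dropped.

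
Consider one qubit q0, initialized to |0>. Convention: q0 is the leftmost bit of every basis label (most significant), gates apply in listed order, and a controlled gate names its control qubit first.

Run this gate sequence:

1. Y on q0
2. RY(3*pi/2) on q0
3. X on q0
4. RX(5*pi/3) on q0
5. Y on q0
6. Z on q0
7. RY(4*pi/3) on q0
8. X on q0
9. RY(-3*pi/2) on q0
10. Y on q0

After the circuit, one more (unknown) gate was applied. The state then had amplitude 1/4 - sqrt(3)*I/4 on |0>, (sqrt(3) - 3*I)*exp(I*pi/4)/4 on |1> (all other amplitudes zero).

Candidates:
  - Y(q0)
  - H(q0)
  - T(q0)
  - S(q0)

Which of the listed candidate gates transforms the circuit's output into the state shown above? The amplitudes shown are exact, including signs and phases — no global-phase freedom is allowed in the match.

The applied gate was T(q0).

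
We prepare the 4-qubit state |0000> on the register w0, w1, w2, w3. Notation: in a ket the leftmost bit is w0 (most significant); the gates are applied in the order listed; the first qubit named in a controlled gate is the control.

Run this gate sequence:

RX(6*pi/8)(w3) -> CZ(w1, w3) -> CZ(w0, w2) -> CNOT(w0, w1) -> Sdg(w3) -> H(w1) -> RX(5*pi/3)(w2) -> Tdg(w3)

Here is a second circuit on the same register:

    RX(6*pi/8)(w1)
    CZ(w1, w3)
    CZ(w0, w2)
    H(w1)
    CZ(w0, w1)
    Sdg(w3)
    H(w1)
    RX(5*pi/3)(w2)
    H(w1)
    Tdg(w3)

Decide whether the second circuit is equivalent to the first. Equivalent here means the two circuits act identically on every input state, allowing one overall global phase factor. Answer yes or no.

No, they are not equivalent — no single phase factor reconciles the two unitaries.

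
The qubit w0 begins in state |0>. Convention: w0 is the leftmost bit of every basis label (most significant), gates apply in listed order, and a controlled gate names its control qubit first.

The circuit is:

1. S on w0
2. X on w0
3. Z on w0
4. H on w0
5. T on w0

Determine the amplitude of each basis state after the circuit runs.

The resulting statevector has amplitude -sqrt(2)/2 on |0>, sqrt(2)*exp(I*pi/4)/2 on |1>.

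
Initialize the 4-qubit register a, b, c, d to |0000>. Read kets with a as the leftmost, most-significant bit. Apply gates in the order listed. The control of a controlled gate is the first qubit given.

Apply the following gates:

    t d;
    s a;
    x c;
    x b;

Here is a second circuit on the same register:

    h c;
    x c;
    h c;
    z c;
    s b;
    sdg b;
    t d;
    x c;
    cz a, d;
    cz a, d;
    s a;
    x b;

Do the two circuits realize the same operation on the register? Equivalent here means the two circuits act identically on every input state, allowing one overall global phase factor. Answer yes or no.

Yes, they are equivalent — the unitaries differ by at most a global phase.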